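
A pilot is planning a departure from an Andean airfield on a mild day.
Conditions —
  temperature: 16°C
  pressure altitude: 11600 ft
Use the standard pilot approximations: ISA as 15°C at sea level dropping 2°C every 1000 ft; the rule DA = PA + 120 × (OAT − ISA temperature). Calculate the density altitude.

ISA temperature at 11600 ft = 15 − 2 × (11600/1000) = -8.2°C.
ISA deviation = 16 − (-8.2) = +24.2°C.
Density altitude = 11600 + 120 × (24.2) = 11600 + (+2904) = 14504 ft.

14504 ft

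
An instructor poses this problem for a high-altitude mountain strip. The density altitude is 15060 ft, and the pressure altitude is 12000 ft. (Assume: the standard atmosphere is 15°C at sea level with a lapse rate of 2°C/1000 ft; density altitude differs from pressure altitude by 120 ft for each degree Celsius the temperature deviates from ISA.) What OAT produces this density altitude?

Density altitude − pressure altitude = 15060 − 12000 = +3060 ft.
At 120 ft/°C that is an ISA deviation of 3060/120 = +25.5°C.
ISA temperature at 12000 ft = 15 − 2 × (12000/1000) = -9°C.
OAT = ISA + deviation = -9 + (+25.5) = 16.5°C.

16.5°C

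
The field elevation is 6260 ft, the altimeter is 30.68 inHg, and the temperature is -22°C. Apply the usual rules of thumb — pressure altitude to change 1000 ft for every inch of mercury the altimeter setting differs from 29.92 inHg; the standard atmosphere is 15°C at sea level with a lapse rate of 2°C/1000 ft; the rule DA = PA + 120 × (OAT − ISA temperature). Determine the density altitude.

Pressure altitude = 6260 + (29.92 − 30.68) × 1000 = 6260 + (-760) = 5500 ft.
ISA temperature at 5500 ft = 15 − 2 × (5500/1000) = 4°C.
ISA deviation = -22 − 4 = -26°C.
Density altitude = 5500 + 120 × (-26) = 2380 ft.

2380 ft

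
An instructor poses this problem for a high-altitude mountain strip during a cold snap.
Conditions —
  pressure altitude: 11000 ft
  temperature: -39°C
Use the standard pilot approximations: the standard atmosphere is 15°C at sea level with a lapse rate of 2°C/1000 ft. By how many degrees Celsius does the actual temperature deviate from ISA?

ISA-32°C

ISA temperature at 11000 ft = 15 − 2 × (11000/1000) = -7°C.
Deviation = OAT − ISA = -39 − (-7) = -32°C.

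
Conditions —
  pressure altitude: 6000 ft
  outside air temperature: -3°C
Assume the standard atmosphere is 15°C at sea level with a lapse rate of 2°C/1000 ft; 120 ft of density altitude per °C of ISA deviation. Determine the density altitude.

5280 ft

ISA temperature at 6000 ft = 15 − 2 × (6000/1000) = 3°C.
ISA deviation = -3 − 3 = -6°C.
Density altitude = 6000 + 120 × (-6) = 6000 + (-720) = 5280 ft.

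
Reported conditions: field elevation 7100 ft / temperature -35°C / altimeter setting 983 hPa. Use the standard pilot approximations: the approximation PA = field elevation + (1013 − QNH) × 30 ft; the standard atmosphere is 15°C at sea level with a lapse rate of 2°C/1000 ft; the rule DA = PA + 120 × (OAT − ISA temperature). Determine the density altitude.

Pressure altitude = 7100 + (1013 − 983) × 30 = 7100 + (+900) = 8000 ft.
ISA temperature at 8000 ft = 15 − 2 × (8000/1000) = -1°C.
ISA deviation = -35 − (-1) = -34°C.
Density altitude = 8000 + 120 × (-34) = 3920 ft.

3920 ft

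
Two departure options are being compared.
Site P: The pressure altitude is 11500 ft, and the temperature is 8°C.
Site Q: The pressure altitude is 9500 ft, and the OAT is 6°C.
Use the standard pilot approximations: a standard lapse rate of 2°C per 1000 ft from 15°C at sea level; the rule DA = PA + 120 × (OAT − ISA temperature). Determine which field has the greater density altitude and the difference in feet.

Site P: ISA temp = -8°C, deviation +16°C, DA = 11500 + 120 × 16 = 13420 ft.
Site Q: ISA temp = -4°C, deviation +10°C, DA = 9500 + 120 × 10 = 10700 ft.
Site P is higher by 13420 − 10700 = 2720 ft.

Site P by 2720 ft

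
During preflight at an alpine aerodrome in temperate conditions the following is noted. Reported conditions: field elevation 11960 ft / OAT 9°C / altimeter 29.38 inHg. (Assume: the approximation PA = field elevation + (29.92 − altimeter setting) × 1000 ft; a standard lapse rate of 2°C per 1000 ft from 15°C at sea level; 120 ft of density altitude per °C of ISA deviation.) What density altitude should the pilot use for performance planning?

14780 ft

Pressure altitude = 11960 + (29.92 − 29.38) × 1000 = 11960 + (+540) = 12500 ft.
ISA temperature at 12500 ft = 15 − 2 × (12500/1000) = -10°C.
ISA deviation = 9 − (-10) = +19°C.
Density altitude = 12500 + 120 × (19) = 14780 ft.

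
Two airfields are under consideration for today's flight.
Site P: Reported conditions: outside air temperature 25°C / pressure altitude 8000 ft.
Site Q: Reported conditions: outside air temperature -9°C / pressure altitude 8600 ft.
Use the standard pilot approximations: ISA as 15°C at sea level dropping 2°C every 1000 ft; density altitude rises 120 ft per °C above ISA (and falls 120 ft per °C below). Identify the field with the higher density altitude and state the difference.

Site P: ISA temp = -1°C, deviation +26°C, DA = 8000 + 120 × 26 = 11120 ft.
Site Q: ISA temp = -2.2°C, deviation -6.8°C, DA = 8600 + 120 × (-6.8) = 7784 ft.
Site P is higher by 11120 − 7784 = 3336 ft.

Site P by 3336 ft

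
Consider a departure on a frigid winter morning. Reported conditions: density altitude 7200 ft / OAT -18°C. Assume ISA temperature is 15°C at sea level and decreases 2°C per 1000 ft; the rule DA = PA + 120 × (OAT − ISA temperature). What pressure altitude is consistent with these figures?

9000 ft

DA = PA + 120 × (OAT − (15 − 2·PA/1000)) = PA + 120·OAT − 1800 + 0.24·PA = 1.24·PA + 120·OAT − 1800.
So 1.24·PA = 7200 − 120 × (-18) + 1800 = 11160.
PA = 11160 / 1.24 = 9000 ft.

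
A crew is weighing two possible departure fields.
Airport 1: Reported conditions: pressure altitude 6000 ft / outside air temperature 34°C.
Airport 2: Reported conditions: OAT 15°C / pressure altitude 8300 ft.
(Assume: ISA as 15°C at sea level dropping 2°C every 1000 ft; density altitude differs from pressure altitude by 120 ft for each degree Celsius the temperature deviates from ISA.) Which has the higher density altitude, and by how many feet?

Airport 2 by 572 ft

Airport 1: ISA temp = 3°C, deviation +31°C, DA = 6000 + 120 × 31 = 9720 ft.
Airport 2: ISA temp = -1.6°C, deviation +16.6°C, DA = 8300 + 120 × 16.6 = 10292 ft.
Airport 2 is higher by 10292 − 9720 = 572 ft.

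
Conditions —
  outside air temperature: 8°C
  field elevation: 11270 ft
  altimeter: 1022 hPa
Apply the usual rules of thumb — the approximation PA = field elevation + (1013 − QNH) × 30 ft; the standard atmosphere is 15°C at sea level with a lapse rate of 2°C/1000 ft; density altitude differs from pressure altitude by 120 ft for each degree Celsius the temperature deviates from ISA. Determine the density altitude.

12800 ft

Pressure altitude = 11270 + (1013 − 1022) × 30 = 11270 + (-270) = 11000 ft.
ISA temperature at 11000 ft = 15 − 2 × (11000/1000) = -7°C.
ISA deviation = 8 − (-7) = +15°C.
Density altitude = 11000 + 120 × (15) = 12800 ft.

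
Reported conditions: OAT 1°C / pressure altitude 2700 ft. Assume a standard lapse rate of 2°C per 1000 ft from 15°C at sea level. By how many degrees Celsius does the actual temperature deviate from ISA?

ISA temperature at 2700 ft = 15 − 2 × (2700/1000) = 9.6°C.
Deviation = OAT − ISA = 1 − 9.6 = -8.6°C.

ISA-8.6°C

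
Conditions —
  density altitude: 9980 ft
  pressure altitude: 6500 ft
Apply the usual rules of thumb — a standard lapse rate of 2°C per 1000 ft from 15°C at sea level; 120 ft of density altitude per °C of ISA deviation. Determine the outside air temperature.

31°C

Density altitude − pressure altitude = 9980 − 6500 = +3480 ft.
At 120 ft/°C that is an ISA deviation of 3480/120 = +29°C.
ISA temperature at 6500 ft = 15 − 2 × (6500/1000) = 2°C.
OAT = ISA + deviation = 2 + (+29) = 31°C.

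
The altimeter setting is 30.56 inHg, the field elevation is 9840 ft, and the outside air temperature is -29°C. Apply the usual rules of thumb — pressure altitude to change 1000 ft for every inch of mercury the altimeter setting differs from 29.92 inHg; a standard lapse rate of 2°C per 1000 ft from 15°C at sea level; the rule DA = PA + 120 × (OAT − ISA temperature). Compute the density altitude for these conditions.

Pressure altitude = 9840 + (29.92 − 30.56) × 1000 = 9840 + (-640) = 9200 ft.
ISA temperature at 9200 ft = 15 − 2 × (9200/1000) = -3.4°C.
ISA deviation = -29 − (-3.4) = -25.6°C.
Density altitude = 9200 + 120 × (-25.6) = 6128 ft.

6128 ft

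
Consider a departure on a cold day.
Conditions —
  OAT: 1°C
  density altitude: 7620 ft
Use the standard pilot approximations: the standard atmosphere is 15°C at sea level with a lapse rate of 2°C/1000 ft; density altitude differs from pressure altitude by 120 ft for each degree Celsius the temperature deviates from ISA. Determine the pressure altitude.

7500 ft

DA = PA + 120 × (OAT − (15 − 2·PA/1000)) = PA + 120·OAT − 1800 + 0.24·PA = 1.24·PA + 120·OAT − 1800.
So 1.24·PA = 7620 − 120 × 1 + 1800 = 9300.
PA = 9300 / 1.24 = 7500 ft.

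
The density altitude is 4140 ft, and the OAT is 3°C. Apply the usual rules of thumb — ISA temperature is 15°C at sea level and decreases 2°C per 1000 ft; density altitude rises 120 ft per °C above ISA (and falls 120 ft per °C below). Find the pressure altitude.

4500 ft

DA = PA + 120 × (OAT − (15 − 2·PA/1000)) = PA + 120·OAT − 1800 + 0.24·PA = 1.24·PA + 120·OAT − 1800.
So 1.24·PA = 4140 − 120 × 3 + 1800 = 5580.
PA = 5580 / 1.24 = 4500 ft.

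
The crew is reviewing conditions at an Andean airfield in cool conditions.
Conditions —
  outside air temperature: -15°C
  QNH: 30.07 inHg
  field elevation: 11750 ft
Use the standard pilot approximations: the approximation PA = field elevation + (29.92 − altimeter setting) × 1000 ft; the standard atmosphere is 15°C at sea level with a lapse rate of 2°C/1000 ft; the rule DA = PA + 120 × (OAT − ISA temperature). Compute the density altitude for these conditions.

Pressure altitude = 11750 + (29.92 − 30.07) × 1000 = 11750 + (-150) = 11600 ft.
ISA temperature at 11600 ft = 15 − 2 × (11600/1000) = -8.2°C.
ISA deviation = -15 − (-8.2) = -6.8°C.
Density altitude = 11600 + 120 × (-6.8) = 10784 ft.

10784 ft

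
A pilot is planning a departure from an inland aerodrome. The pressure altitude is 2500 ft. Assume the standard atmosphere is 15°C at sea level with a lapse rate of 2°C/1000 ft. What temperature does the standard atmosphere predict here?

10°C

ISA temperature = 15 − 2 × (2500/1000) = 15 − 5 = 10°C.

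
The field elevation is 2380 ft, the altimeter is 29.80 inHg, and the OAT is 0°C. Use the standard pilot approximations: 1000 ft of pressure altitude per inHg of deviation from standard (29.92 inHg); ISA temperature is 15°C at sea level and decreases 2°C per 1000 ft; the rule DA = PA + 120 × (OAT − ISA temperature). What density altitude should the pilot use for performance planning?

Pressure altitude = 2380 + (29.92 − 29.80) × 1000 = 2380 + (+120) = 2500 ft.
ISA temperature at 2500 ft = 15 − 2 × (2500/1000) = 10°C.
ISA deviation = 0 − 10 = -10°C.
Density altitude = 2500 + 120 × (-10) = 1300 ft.

1300 ft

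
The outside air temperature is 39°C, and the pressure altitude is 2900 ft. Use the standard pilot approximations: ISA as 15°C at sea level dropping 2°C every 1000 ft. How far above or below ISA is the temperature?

ISA temperature at 2900 ft = 15 − 2 × (2900/1000) = 9.2°C.
Deviation = OAT − ISA = 39 − 9.2 = +29.8°C.

ISA+29.8°C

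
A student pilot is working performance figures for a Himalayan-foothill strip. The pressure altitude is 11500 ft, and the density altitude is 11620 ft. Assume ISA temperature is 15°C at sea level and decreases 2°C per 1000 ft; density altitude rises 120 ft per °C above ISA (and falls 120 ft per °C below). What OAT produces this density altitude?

Density altitude − pressure altitude = 11620 − 11500 = +120 ft.
At 120 ft/°C that is an ISA deviation of 120/120 = +1°C.
ISA temperature at 11500 ft = 15 − 2 × (11500/1000) = -8°C.
OAT = ISA + deviation = -8 + (+1) = -7°C.

-7°C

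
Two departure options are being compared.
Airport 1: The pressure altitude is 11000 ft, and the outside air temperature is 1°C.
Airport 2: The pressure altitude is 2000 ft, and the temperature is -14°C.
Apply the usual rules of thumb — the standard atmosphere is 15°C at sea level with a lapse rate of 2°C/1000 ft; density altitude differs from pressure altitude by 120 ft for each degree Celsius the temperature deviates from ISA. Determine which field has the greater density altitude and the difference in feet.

Airport 1 by 12960 ft

Airport 1: ISA temp = -7°C, deviation +8°C, DA = 11000 + 120 × 8 = 11960 ft.
Airport 2: ISA temp = 11°C, deviation -25°C, DA = 2000 + 120 × (-25) = -1000 ft.
Airport 1 is higher by 11960 − (-1000) = 12960 ft.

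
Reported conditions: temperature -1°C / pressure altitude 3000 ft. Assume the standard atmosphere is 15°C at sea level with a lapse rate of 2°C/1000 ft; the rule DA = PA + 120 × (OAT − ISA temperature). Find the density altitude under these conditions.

1800 ft

ISA temperature at 3000 ft = 15 − 2 × (3000/1000) = 9°C.
ISA deviation = -1 − 9 = -10°C.
Density altitude = 3000 + 120 × (-10) = 3000 + (-1200) = 1800 ft.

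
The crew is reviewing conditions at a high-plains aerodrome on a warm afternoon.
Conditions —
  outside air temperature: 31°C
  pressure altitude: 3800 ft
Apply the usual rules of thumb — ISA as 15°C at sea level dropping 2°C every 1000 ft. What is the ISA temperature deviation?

ISA+23.6°C

ISA temperature at 3800 ft = 15 − 2 × (3800/1000) = 7.4°C.
Deviation = OAT − ISA = 31 − 7.4 = +23.6°C.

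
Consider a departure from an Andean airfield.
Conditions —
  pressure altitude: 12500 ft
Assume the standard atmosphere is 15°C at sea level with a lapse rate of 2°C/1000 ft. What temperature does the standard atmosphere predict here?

-10°C

ISA temperature = 15 − 2 × (12500/1000) = 15 − 25 = -10°C.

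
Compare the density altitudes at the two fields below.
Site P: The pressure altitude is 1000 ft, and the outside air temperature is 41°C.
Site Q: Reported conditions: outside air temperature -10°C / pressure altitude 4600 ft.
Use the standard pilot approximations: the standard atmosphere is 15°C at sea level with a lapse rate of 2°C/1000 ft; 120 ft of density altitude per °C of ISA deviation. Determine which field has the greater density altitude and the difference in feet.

Site P by 1656 ft

Site P: ISA temp = 13°C, deviation +28°C, DA = 1000 + 120 × 28 = 4360 ft.
Site Q: ISA temp = 5.8°C, deviation -15.8°C, DA = 4600 + 120 × (-15.8) = 2704 ft.
Site P is higher by 4360 − 2704 = 1656 ft.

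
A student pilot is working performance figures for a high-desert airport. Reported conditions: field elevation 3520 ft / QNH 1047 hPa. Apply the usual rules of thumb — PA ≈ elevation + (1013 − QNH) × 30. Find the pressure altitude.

Pressure correction = (1013 − 1047) × 30 = -1020 ft.
Pressure altitude = 3520 + (-1020) = 2500 ft.

2500 ft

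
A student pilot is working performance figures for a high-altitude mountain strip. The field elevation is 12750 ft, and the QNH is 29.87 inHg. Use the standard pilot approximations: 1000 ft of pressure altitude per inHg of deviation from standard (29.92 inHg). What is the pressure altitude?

12800 ft

Pressure correction = (29.92 − 29.87) × 1000 = +50 ft.
Pressure altitude = 12750 + (+50) = 12800 ft.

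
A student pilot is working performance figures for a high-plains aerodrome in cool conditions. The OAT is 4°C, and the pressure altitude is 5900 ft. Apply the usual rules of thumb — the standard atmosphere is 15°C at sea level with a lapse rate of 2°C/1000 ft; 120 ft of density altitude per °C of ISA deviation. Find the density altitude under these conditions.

5996 ft

ISA temperature at 5900 ft = 15 − 2 × (5900/1000) = 3.2°C.
ISA deviation = 4 − 3.2 = +0.8°C.
Density altitude = 5900 + 120 × (0.8) = 5900 + (+96) = 5996 ft.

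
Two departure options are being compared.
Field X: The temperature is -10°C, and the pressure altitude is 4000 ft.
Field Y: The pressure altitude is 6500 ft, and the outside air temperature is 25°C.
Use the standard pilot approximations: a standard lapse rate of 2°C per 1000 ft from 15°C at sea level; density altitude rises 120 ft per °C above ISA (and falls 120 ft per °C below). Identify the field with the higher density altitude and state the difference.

Field X: ISA temp = 7°C, deviation -17°C, DA = 4000 + 120 × (-17) = 1960 ft.
Field Y: ISA temp = 2°C, deviation +23°C, DA = 6500 + 120 × 23 = 9260 ft.
Field Y is higher by 9260 − 1960 = 7300 ft.

Field Y by 7300 ft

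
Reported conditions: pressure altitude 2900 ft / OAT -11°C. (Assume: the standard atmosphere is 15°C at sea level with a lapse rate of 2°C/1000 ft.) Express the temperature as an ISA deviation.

ISA temperature at 2900 ft = 15 − 2 × (2900/1000) = 9.2°C.
Deviation = OAT − ISA = -11 − 9.2 = -20.2°C.

ISA-20.2°C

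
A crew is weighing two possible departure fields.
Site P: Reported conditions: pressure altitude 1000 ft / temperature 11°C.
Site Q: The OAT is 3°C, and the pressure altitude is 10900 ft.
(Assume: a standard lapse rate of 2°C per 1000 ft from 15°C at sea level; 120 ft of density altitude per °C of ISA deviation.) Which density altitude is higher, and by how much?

Site Q by 11316 ft

Site P: ISA temp = 13°C, deviation -2°C, DA = 1000 + 120 × (-2) = 760 ft.
Site Q: ISA temp = -6.8°C, deviation +9.8°C, DA = 10900 + 120 × 9.8 = 12076 ft.
Site Q is higher by 12076 − 760 = 11316 ft.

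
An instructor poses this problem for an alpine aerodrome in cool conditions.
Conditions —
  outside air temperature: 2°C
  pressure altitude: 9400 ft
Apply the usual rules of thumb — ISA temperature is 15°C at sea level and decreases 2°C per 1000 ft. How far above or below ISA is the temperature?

ISA+5.8°C

ISA temperature at 9400 ft = 15 − 2 × (9400/1000) = -3.8°C.
Deviation = OAT − ISA = 2 − (-3.8) = +5.8°C.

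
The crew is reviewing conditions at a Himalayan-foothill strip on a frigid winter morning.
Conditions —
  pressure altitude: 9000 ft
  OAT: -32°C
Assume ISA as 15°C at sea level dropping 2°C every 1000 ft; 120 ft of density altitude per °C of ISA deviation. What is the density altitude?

5520 ft

ISA temperature at 9000 ft = 15 − 2 × (9000/1000) = -3°C.
ISA deviation = -32 − (-3) = -29°C.
Density altitude = 9000 + 120 × (-29) = 9000 + (-3480) = 5520 ft.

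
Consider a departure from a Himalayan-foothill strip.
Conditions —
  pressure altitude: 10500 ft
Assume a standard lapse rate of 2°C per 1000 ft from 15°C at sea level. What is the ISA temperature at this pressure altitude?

ISA temperature = 15 − 2 × (10500/1000) = 15 − 21 = -6°C.

-6°C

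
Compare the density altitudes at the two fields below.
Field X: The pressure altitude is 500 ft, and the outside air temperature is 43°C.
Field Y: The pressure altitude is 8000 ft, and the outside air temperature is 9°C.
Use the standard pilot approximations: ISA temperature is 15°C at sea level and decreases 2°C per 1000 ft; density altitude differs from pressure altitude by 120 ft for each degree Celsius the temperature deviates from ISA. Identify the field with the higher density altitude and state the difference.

Field Y by 5220 ft

Field X: ISA temp = 14°C, deviation +29°C, DA = 500 + 120 × 29 = 3980 ft.
Field Y: ISA temp = -1°C, deviation +10°C, DA = 8000 + 120 × 10 = 9200 ft.
Field Y is higher by 9200 − 3980 = 5220 ft.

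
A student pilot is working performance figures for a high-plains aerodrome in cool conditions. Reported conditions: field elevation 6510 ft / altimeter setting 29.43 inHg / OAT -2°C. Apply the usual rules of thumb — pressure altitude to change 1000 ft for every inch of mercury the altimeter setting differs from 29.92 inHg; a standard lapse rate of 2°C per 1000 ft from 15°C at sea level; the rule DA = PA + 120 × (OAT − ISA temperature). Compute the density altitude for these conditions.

6640 ft

Pressure altitude = 6510 + (29.92 − 29.43) × 1000 = 6510 + (+490) = 7000 ft.
ISA temperature at 7000 ft = 15 − 2 × (7000/1000) = 1°C.
ISA deviation = -2 − 1 = -3°C.
Density altitude = 7000 + 120 × (-3) = 6640 ft.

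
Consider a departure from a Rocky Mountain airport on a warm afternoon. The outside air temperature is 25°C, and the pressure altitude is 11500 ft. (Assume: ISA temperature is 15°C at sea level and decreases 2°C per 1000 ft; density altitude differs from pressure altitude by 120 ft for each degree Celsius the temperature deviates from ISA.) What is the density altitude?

ISA temperature at 11500 ft = 15 − 2 × (11500/1000) = -8°C.
ISA deviation = 25 − (-8) = +33°C.
Density altitude = 11500 + 120 × (33) = 11500 + (+3960) = 15460 ft.

15460 ft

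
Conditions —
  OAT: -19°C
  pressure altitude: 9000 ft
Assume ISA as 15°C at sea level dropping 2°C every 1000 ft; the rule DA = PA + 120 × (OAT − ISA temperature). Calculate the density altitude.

7080 ft

ISA temperature at 9000 ft = 15 − 2 × (9000/1000) = -3°C.
ISA deviation = -19 − (-3) = -16°C.
Density altitude = 9000 + 120 × (-16) = 9000 + (-1920) = 7080 ft.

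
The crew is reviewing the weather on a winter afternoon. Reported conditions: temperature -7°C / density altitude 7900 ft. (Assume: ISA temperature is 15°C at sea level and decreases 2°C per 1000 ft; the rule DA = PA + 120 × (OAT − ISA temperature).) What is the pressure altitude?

8500 ft

DA = PA + 120 × (OAT − (15 − 2·PA/1000)) = PA + 120·OAT − 1800 + 0.24·PA = 1.24·PA + 120·OAT − 1800.
So 1.24·PA = 7900 − 120 × (-7) + 1800 = 10540.
PA = 10540 / 1.24 = 8500 ft.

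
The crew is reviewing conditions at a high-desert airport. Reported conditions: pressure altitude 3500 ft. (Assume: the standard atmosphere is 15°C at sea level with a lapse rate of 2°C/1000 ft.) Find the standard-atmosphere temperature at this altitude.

8°C

ISA temperature = 15 − 2 × (3500/1000) = 15 − 7 = 8°C.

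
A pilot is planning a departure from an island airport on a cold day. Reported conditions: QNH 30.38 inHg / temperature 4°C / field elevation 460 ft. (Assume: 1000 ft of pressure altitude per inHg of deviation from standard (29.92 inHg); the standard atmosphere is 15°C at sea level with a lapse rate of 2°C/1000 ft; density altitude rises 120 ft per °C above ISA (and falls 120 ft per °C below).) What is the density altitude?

-1320 ft

Pressure altitude = 460 + (29.92 − 30.38) × 1000 = 460 + (-460) = 0 ft.
ISA temperature at 0 ft = 15 − 2 × (0/1000) = 15°C.
ISA deviation = 4 − 15 = -11°C.
Density altitude = 0 + 120 × (-11) = -1320 ft.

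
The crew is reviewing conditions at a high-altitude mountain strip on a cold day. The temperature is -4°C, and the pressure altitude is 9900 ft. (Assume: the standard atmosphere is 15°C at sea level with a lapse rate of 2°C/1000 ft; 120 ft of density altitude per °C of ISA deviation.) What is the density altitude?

9996 ft

ISA temperature at 9900 ft = 15 − 2 × (9900/1000) = -4.8°C.
ISA deviation = -4 − (-4.8) = +0.8°C.
Density altitude = 9900 + 120 × (0.8) = 9900 + (+96) = 9996 ft.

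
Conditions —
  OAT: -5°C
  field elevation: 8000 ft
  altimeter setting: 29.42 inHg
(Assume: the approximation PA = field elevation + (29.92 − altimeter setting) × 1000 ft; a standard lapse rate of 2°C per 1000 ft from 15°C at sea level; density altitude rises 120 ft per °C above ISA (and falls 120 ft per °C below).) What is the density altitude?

8140 ft

Pressure altitude = 8000 + (29.92 − 29.42) × 1000 = 8000 + (+500) = 8500 ft.
ISA temperature at 8500 ft = 15 − 2 × (8500/1000) = -2°C.
ISA deviation = -5 − (-2) = -3°C.
Density altitude = 8500 + 120 × (-3) = 8140 ft.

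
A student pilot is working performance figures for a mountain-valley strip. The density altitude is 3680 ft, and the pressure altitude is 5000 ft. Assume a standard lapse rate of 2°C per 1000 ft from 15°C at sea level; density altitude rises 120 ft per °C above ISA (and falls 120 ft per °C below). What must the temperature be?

-6°C

Density altitude − pressure altitude = 3680 − 5000 = -1320 ft.
At 120 ft/°C that is an ISA deviation of -1320/120 = -11°C.
ISA temperature at 5000 ft = 15 − 2 × (5000/1000) = 5°C.
OAT = ISA + deviation = 5 + (-11) = -6°C.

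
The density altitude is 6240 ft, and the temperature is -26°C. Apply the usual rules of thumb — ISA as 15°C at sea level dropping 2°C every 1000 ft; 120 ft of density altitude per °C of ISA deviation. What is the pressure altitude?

DA = PA + 120 × (OAT − (15 − 2·PA/1000)) = PA + 120·OAT − 1800 + 0.24·PA = 1.24·PA + 120·OAT − 1800.
So 1.24·PA = 6240 − 120 × (-26) + 1800 = 11160.
PA = 11160 / 1.24 = 9000 ft.

9000 ft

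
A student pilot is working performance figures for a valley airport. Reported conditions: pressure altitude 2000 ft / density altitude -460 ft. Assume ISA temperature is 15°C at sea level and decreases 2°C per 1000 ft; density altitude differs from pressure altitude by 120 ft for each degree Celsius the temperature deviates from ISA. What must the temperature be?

Density altitude − pressure altitude = -460 − 2000 = -2460 ft.
At 120 ft/°C that is an ISA deviation of -2460/120 = -20.5°C.
ISA temperature at 2000 ft = 15 − 2 × (2000/1000) = 11°C.
OAT = ISA + deviation = 11 + (-20.5) = -9.5°C.

-9.5°C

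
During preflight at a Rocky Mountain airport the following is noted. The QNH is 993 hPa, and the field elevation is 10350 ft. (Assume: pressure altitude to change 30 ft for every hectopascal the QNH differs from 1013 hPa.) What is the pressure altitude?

Pressure correction = (1013 − 993) × 30 = +600 ft.
Pressure altitude = 10350 + (+600) = 10950 ft.

10950 ft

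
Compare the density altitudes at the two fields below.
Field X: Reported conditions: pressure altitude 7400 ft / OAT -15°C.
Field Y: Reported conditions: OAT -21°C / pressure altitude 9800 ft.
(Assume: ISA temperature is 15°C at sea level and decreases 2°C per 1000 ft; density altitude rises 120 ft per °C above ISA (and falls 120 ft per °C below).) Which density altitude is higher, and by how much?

Field X: ISA temp = 0.2°C, deviation -15.2°C, DA = 7400 + 120 × (-15.2) = 5576 ft.
Field Y: ISA temp = -4.6°C, deviation -16.4°C, DA = 9800 + 120 × (-16.4) = 7832 ft.
Field Y is higher by 7832 − 5576 = 2256 ft.

Field Y by 2256 ft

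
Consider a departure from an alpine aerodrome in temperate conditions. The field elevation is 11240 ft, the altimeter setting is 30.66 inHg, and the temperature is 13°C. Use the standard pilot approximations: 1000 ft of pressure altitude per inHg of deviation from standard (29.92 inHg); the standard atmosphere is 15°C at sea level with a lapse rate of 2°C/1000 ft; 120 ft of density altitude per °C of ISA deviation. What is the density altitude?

12780 ft

Pressure altitude = 11240 + (29.92 − 30.66) × 1000 = 11240 + (-740) = 10500 ft.
ISA temperature at 10500 ft = 15 − 2 × (10500/1000) = -6°C.
ISA deviation = 13 − (-6) = +19°C.
Density altitude = 10500 + 120 × (19) = 12780 ft.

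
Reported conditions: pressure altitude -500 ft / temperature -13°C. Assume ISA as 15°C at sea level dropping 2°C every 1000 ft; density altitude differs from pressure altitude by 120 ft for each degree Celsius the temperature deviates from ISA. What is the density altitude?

ISA temperature at -500 ft = 15 − 2 × (-500/1000) = 16°C.
ISA deviation = -13 − 16 = -29°C.
Density altitude = -500 + 120 × (-29) = -500 + (-3480) = -3980 ft.

-3980 ft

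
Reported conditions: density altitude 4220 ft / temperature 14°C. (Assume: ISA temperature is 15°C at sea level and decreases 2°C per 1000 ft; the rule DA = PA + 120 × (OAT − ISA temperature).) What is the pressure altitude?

3500 ft

DA = PA + 120 × (OAT − (15 − 2·PA/1000)) = PA + 120·OAT − 1800 + 0.24·PA = 1.24·PA + 120·OAT − 1800.
So 1.24·PA = 4220 − 120 × 14 + 1800 = 4340.
PA = 4340 / 1.24 = 3500 ft.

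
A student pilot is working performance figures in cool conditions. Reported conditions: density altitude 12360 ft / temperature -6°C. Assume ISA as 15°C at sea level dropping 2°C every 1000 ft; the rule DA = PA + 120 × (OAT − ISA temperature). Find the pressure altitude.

DA = PA + 120 × (OAT − (15 − 2·PA/1000)) = PA + 120·OAT − 1800 + 0.24·PA = 1.24·PA + 120·OAT − 1800.
So 1.24·PA = 12360 − 120 × (-6) + 1800 = 14880.
PA = 14880 / 1.24 = 12000 ft.

12000 ft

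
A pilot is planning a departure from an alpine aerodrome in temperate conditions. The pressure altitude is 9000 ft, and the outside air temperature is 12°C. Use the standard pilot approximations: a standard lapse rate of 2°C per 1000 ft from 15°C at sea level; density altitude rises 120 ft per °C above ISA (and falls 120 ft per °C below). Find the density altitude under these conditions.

ISA temperature at 9000 ft = 15 − 2 × (9000/1000) = -3°C.
ISA deviation = 12 − (-3) = +15°C.
Density altitude = 9000 + 120 × (15) = 9000 + (+1800) = 10800 ft.

10800 ft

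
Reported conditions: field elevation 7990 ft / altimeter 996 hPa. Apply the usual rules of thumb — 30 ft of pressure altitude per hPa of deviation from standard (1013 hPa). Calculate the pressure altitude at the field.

8500 ft

Pressure correction = (1013 − 996) × 30 = +510 ft.
Pressure altitude = 7990 + (+510) = 8500 ft.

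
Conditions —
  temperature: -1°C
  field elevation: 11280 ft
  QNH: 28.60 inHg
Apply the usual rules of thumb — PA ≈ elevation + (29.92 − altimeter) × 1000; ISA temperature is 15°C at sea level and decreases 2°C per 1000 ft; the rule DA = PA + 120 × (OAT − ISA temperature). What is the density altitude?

13704 ft

Pressure altitude = 11280 + (29.92 − 28.60) × 1000 = 11280 + (+1320) = 12600 ft.
ISA temperature at 12600 ft = 15 − 2 × (12600/1000) = -10.2°C.
ISA deviation = -1 − (-10.2) = +9.2°C.
Density altitude = 12600 + 120 × (9.2) = 13704 ft.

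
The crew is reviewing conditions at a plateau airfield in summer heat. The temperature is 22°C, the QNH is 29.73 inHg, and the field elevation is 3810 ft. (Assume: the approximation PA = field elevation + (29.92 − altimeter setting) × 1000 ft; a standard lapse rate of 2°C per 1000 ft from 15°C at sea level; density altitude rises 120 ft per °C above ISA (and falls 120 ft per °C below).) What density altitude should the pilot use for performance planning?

5800 ft

Pressure altitude = 3810 + (29.92 − 29.73) × 1000 = 3810 + (+190) = 4000 ft.
ISA temperature at 4000 ft = 15 − 2 × (4000/1000) = 7°C.
ISA deviation = 22 − 7 = +15°C.
Density altitude = 4000 + 120 × (15) = 5800 ft.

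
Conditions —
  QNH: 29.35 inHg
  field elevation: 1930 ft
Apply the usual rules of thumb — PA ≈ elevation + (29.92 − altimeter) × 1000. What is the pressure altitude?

Pressure correction = (29.92 − 29.35) × 1000 = +570 ft.
Pressure altitude = 1930 + (+570) = 2500 ft.

2500 ft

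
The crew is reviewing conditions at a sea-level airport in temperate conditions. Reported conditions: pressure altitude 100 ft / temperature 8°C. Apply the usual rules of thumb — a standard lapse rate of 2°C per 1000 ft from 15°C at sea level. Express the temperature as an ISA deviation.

ISA-6.8°C

ISA temperature at 100 ft = 15 − 2 × (100/1000) = 14.8°C.
Deviation = OAT − ISA = 8 − 14.8 = -6.8°C.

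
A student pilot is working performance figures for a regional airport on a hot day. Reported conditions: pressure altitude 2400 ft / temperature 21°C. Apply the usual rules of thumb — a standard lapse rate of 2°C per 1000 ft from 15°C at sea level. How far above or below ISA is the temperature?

ISA temperature at 2400 ft = 15 − 2 × (2400/1000) = 10.2°C.
Deviation = OAT − ISA = 21 − 10.2 = +10.8°C.

ISA+10.8°C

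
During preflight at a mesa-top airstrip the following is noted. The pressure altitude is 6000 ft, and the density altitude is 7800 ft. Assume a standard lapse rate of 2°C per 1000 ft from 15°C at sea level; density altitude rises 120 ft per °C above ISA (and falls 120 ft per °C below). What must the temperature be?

Density altitude − pressure altitude = 7800 − 6000 = +1800 ft.
At 120 ft/°C that is an ISA deviation of 1800/120 = +15°C.
ISA temperature at 6000 ft = 15 − 2 × (6000/1000) = 3°C.
OAT = ISA + deviation = 3 + (+15) = 18°C.

18°C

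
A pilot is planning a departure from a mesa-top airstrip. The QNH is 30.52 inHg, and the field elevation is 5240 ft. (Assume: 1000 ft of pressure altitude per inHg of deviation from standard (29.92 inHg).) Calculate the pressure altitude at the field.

4640 ft

Pressure correction = (29.92 − 30.52) × 1000 = -600 ft.
Pressure altitude = 5240 + (-600) = 4640 ft.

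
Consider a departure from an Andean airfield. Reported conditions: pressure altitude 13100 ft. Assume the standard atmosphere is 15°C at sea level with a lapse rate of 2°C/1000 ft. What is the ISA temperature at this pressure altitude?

-11.2°C

ISA temperature = 15 − 2 × (13100/1000) = 15 − 26.2 = -11.2°C.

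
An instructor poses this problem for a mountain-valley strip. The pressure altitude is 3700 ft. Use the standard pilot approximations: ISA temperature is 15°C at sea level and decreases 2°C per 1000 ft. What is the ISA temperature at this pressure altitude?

7.6°C

ISA temperature = 15 − 2 × (3700/1000) = 15 − 7.4 = 7.6°C.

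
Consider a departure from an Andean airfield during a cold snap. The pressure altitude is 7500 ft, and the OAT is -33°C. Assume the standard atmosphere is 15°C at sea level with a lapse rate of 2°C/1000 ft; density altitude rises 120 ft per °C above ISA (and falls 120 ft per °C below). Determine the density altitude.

ISA temperature at 7500 ft = 15 − 2 × (7500/1000) = 0°C.
ISA deviation = -33 − 0 = -33°C.
Density altitude = 7500 + 120 × (-33) = 7500 + (-3960) = 3540 ft.

3540 ft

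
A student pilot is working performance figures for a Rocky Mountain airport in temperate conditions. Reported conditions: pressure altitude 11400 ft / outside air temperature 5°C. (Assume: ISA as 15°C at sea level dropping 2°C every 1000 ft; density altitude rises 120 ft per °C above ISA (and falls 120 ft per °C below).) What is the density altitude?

12936 ft

ISA temperature at 11400 ft = 15 − 2 × (11400/1000) = -7.8°C.
ISA deviation = 5 − (-7.8) = +12.8°C.
Density altitude = 11400 + 120 × (12.8) = 11400 + (+1536) = 12936 ft.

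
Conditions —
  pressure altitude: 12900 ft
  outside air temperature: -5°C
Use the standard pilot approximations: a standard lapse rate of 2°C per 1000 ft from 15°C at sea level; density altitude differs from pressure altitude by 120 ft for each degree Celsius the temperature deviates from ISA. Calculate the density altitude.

13596 ft

ISA temperature at 12900 ft = 15 − 2 × (12900/1000) = -10.8°C.
ISA deviation = -5 − (-10.8) = +5.8°C.
Density altitude = 12900 + 120 × (5.8) = 12900 + (+696) = 13596 ft.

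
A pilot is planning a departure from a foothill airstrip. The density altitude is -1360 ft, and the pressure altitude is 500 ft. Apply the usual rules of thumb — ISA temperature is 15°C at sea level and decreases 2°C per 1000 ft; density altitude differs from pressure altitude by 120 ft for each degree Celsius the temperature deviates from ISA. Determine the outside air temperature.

Density altitude − pressure altitude = -1360 − 500 = -1860 ft.
At 120 ft/°C that is an ISA deviation of -1860/120 = -15.5°C.
ISA temperature at 500 ft = 15 − 2 × (500/1000) = 14°C.
OAT = ISA + deviation = 14 + (-15.5) = -1.5°C.

-1.5°C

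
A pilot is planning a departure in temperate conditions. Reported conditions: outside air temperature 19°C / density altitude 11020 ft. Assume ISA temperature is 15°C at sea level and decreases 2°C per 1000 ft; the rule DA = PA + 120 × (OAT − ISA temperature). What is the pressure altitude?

DA = PA + 120 × (OAT − (15 − 2·PA/1000)) = PA + 120·OAT − 1800 + 0.24·PA = 1.24·PA + 120·OAT − 1800.
So 1.24·PA = 11020 − 120 × 19 + 1800 = 10540.
PA = 10540 / 1.24 = 8500 ft.

8500 ft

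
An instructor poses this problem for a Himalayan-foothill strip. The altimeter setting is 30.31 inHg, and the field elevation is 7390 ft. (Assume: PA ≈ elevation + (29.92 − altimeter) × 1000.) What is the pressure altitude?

7000 ft

Pressure correction = (29.92 − 30.31) × 1000 = -390 ft.
Pressure altitude = 7390 + (-390) = 7000 ft.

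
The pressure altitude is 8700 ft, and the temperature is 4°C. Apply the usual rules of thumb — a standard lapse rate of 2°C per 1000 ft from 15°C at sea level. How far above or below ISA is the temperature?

ISA+6.4°C

ISA temperature at 8700 ft = 15 − 2 × (8700/1000) = -2.4°C.
Deviation = OAT − ISA = 4 − (-2.4) = +6.4°C.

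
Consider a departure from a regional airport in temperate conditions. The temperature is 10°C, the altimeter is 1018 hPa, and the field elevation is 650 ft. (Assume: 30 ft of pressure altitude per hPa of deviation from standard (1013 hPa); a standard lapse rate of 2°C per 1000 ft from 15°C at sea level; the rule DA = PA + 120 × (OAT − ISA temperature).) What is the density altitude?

20 ft

Pressure altitude = 650 + (1013 − 1018) × 30 = 650 + (-150) = 500 ft.
ISA temperature at 500 ft = 15 − 2 × (500/1000) = 14°C.
ISA deviation = 10 − 14 = -4°C.
Density altitude = 500 + 120 × (-4) = 20 ft.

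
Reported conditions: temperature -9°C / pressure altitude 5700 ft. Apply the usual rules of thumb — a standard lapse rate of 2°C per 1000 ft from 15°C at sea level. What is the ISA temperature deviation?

ISA-12.6°C

ISA temperature at 5700 ft = 15 − 2 × (5700/1000) = 3.6°C.
Deviation = OAT − ISA = -9 − 3.6 = -12.6°C.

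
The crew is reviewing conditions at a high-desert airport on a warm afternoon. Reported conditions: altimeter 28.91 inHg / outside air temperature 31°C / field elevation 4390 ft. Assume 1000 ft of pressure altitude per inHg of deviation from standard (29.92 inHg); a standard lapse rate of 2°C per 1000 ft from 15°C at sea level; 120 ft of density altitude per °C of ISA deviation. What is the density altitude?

Pressure altitude = 4390 + (29.92 − 28.91) × 1000 = 4390 + (+1010) = 5400 ft.
ISA temperature at 5400 ft = 15 − 2 × (5400/1000) = 4.2°C.
ISA deviation = 31 − 4.2 = +26.8°C.
Density altitude = 5400 + 120 × (26.8) = 8616 ft.

8616 ft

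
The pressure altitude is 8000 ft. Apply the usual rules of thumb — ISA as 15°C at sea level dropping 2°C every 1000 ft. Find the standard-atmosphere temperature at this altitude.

ISA temperature = 15 − 2 × (8000/1000) = 15 − 16 = -1°C.

-1°C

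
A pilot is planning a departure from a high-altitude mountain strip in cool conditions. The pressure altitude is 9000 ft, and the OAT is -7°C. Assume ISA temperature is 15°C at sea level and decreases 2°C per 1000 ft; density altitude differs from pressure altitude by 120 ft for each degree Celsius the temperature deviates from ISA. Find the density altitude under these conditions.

ISA temperature at 9000 ft = 15 − 2 × (9000/1000) = -3°C.
ISA deviation = -7 − (-3) = -4°C.
Density altitude = 9000 + 120 × (-4) = 9000 + (-480) = 8520 ft.

8520 ft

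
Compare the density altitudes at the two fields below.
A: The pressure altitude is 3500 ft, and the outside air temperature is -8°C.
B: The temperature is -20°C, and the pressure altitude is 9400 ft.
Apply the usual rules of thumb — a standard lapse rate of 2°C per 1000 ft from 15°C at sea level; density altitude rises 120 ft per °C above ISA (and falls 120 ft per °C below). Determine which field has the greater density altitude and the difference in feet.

B by 5876 ft

A: ISA temp = 8°C, deviation -16°C, DA = 3500 + 120 × (-16) = 1580 ft.
B: ISA temp = -3.8°C, deviation -16.2°C, DA = 9400 + 120 × (-16.2) = 7456 ft.
B is higher by 7456 − 1580 = 5876 ft.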